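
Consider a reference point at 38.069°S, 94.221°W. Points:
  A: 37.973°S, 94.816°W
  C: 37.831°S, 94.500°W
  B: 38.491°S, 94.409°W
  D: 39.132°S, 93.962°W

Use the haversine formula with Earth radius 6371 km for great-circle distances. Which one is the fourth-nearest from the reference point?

Distances from the reference point (38.069°S, 94.221°W):
C: 36.0 km
B: 49.7 km
A: 53.2 km
D: 120.3 km
The fourth-nearest is D at 120.3 km.

D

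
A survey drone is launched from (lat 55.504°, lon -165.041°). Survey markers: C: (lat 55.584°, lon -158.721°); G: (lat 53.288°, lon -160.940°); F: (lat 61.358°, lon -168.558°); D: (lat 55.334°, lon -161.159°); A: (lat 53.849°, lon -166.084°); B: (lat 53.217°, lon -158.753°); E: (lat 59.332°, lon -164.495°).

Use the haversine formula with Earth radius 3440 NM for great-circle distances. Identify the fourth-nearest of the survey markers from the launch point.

C

Distance to each, sorted:
A: 105.8 NM
D: 132.7 NM
G: 195.5 NM
C: 214.7 NM
E: 230.5 NM
B: 259.2 NM
F: 368.3 NM
The fourth-nearest is C at 214.7 NM.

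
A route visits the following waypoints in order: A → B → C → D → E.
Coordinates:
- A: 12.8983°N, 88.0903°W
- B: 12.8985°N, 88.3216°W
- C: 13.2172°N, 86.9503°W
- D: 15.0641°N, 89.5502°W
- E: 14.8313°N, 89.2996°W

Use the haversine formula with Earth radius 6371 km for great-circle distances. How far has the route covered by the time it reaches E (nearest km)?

563 km

Leg distances:
A→B: 25.1 km  (cumulative 25.1 km)
B→C: 152.7 km  (cumulative 177.8 km)
C→D: 347.5 km  (cumulative 525.3 km)
D→E: 37.3 km  (cumulative 562.6 km)
Cumulative distance at E ≈ 563 km.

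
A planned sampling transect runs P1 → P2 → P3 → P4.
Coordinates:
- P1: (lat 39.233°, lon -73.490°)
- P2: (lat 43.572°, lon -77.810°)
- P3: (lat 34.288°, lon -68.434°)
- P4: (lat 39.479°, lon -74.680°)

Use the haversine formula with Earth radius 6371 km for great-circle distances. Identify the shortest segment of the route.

P1–P2

Leg distances:
P1→P2: 602.0 km
P2→P3: 1311.0 km
P3→P4: 800.7 km
The shortest leg is P1–P2 at 602.0 km.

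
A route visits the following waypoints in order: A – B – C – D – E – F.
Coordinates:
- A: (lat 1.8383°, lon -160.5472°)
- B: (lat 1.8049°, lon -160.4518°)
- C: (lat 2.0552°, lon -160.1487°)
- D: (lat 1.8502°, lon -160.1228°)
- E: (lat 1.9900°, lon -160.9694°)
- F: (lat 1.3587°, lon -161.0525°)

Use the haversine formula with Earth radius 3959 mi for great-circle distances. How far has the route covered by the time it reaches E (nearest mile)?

Leg distances:
A→B: 7.0 mi  (cumulative 7.0 mi)
B→C: 27.2 mi  (cumulative 34.1 mi)
C→D: 14.3 mi  (cumulative 48.4 mi)
D→E: 59.3 mi  (cumulative 107.7 mi)
Cumulative distance at E ≈ 108 mi.

108 mi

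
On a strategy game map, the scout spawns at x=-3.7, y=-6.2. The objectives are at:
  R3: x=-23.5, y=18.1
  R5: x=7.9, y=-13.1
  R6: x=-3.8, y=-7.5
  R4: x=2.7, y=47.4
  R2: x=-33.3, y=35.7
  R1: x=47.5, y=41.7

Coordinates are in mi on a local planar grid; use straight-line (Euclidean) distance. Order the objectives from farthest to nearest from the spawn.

Distances from the spawn:
R1 x=47.5, y=41.7: 70.1 mi
R4 x=2.7, y=47.4: 54.0 mi
R2 x=-33.3, y=35.7: 51.3 mi
R3 x=-23.5, y=18.1: 31.3 mi
R5 x=7.9, y=-13.1: 13.5 mi
R6 x=-3.8, y=-7.5: 1.3 mi

R1, R4, R2, R3, R5, R6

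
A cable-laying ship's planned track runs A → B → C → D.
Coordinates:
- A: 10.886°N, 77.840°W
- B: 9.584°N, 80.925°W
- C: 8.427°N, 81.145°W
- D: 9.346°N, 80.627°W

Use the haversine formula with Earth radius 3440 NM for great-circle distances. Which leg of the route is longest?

A–B

Leg distances:
A→B: 198.3 NM
B→C: 70.7 NM
C→D: 63.2 NM
The longest leg is A–B at 198.3 NM.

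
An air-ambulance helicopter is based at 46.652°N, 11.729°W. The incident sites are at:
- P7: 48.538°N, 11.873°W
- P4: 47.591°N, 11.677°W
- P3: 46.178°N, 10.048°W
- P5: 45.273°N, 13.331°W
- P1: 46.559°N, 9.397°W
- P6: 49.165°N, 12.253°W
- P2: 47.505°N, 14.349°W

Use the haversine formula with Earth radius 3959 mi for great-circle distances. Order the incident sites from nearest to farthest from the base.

P4, P3, P1, P5, P7, P2, P6

Distance from the base at 46.652°N, 11.729°W to each:
P4 47.591°N, 11.677°W: 64.9 mi
P3 46.178°N, 10.048°W: 86.5 mi
P1 46.559°N, 9.397°W: 110.9 mi
P5 45.273°N, 13.331°W: 122.5 mi
P7 48.538°N, 11.873°W: 130.5 mi
P2 47.505°N, 14.349°W: 136.6 mi
P6 49.165°N, 12.253°W: 175.3 mi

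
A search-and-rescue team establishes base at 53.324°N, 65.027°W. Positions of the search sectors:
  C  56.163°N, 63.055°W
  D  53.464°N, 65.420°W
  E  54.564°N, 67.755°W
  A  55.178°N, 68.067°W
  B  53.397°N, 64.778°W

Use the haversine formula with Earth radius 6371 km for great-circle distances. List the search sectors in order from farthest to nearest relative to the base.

Distances from the base:
C 56.163°N, 63.055°W: 340.1 km
A 55.178°N, 68.067°W: 285.4 km
E 54.564°N, 67.755°W: 225.6 km
D 53.464°N, 65.420°W: 30.4 km
B 53.397°N, 64.778°W: 18.4 km

C, A, E, D, B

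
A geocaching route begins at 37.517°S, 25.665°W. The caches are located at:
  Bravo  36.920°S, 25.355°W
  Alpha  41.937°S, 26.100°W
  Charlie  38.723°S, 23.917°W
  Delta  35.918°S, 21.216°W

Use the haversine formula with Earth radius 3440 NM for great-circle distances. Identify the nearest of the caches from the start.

Distance to each, sorted:
Bravo: 38.8 NM
Charlie: 109.8 NM
Delta: 234.6 NM
Alpha: 266.1 NM
The nearest is Bravo at 38.8 NM.

Bravo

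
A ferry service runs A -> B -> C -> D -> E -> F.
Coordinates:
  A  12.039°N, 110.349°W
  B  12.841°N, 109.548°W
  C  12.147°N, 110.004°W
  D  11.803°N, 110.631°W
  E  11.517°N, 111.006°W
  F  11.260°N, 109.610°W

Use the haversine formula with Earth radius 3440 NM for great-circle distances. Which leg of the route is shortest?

Leg distances:
A→B: 67.3 NM
B→C: 49.5 NM
C→D: 42.2 NM
D→E: 27.9 NM
E→F: 83.6 NM
The shortest leg is D–E at 27.9 NM.

D–E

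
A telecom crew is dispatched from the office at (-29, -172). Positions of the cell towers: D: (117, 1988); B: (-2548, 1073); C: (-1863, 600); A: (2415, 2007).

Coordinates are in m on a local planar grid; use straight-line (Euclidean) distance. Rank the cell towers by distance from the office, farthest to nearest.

A, B, D, C

Distances from the office:
A (2415, 2007): 3274.3 m
B (-2548, 1073): 2809.9 m
D (117, 1988): 2164.9 m
C (-1863, 600): 1989.9 m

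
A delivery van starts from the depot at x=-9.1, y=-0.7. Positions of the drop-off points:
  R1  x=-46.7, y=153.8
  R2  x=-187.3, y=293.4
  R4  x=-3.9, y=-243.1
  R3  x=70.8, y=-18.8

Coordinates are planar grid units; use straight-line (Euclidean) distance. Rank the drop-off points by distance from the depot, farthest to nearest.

R2, R4, R1, R3

Distances from the depot:
R2 x=-187.3, y=293.4: 343.9
R4 x=-3.9, y=-243.1: 242.5
R1 x=-46.7, y=153.8: 159.0
R3 x=70.8, y=-18.8: 81.9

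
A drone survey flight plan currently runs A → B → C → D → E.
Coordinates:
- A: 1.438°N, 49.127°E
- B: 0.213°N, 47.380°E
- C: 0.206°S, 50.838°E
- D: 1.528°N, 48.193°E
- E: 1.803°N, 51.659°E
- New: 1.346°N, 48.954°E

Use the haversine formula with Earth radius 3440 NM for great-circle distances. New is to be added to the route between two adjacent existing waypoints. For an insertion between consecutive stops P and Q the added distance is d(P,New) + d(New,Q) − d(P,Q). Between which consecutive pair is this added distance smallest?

Added distance for inserting New between each consecutive pair:
A–B: 0.1 NM
B–C: 53.8 NM
C–D: 3.6 NM
D–E: 2.9 NM
Smallest added distance is 0.1 NM, inserting between A and B.

between A and B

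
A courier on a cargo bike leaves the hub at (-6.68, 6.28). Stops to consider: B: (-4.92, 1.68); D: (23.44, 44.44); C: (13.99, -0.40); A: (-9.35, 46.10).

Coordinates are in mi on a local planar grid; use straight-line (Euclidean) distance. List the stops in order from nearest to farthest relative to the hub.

Computing each straight-line distance from (-6.68, 6.28):
B (-4.92, 1.68): 4.9 mi
C (13.99, -0.40): 21.7 mi
A (-9.35, 46.10): 39.9 mi
D (23.44, 44.44): 48.6 mi

B, C, A, D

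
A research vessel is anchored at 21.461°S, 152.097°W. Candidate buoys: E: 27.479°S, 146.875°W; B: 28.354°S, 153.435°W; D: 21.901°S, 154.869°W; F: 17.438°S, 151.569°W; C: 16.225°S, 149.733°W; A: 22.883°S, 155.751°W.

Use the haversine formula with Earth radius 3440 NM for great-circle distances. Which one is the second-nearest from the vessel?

A

Distance to each, sorted:
D: 156.9 NM
A: 220.4 NM
F: 243.4 NM
C: 341.8 NM
B: 420.2 NM
E: 460.3 NM
The second-nearest is A at 220.4 NM.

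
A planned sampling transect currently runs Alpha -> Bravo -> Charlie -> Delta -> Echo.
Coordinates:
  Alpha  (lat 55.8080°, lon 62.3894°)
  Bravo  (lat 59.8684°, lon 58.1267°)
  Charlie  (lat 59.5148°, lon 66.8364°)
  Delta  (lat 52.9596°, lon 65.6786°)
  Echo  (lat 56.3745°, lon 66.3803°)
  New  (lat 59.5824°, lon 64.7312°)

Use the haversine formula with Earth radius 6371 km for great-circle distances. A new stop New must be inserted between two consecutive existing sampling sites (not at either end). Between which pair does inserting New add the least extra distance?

Added distance for inserting New between each consecutive pair:
Alpha–Bravo: 296.6 km
Bravo–Charlie: 0.3 km
Charlie–Delta: 125.2 km
Delta–Echo: 726.0 km
Smallest added distance is 0.3 km, inserting between Bravo and Charlie.

between Bravo and Charlie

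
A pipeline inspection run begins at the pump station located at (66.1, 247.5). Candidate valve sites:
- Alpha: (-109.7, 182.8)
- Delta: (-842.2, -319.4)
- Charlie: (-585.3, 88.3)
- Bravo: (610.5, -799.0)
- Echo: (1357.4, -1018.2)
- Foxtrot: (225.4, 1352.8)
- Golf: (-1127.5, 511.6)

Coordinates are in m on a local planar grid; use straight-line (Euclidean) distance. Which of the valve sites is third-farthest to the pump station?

Distance to each, sorted:
Echo: 1808.2 m
Golf: 1222.5 m
Bravo: 1179.6 m
Foxtrot: 1116.7 m
Delta: 1070.7 m
Charlie: 670.6 m
Alpha: 187.3 m
The third-farthest is Bravo at 1179.6 m.

Bravo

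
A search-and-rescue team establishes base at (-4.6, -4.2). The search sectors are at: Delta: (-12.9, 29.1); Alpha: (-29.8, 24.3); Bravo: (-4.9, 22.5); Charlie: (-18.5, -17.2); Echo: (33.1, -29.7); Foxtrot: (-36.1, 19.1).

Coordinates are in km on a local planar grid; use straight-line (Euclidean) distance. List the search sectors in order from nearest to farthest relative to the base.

Charlie, Bravo, Delta, Alpha, Foxtrot, Echo

Computing each straight-line distance from (-4.6, -4.2):
Charlie (-18.5, -17.2): 19.0 km
Bravo (-4.9, 22.5): 26.7 km
Delta (-12.9, 29.1): 34.3 km
Alpha (-29.8, 24.3): 38.0 km
Foxtrot (-36.1, 19.1): 39.2 km
Echo (33.1, -29.7): 45.5 km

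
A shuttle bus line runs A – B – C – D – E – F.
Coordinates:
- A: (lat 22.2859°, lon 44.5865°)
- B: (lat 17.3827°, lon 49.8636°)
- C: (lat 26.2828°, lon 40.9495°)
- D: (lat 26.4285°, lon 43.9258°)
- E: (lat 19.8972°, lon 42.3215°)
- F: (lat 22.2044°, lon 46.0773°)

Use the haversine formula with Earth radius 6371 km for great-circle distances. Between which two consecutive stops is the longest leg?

Leg distances:
A→B: 775.7 km
B→C: 1350.3 km
C→D: 297.0 km
D→E: 744.5 km
E→F: 466.6 km
The longest leg is B–C at 1350.3 km.

B–C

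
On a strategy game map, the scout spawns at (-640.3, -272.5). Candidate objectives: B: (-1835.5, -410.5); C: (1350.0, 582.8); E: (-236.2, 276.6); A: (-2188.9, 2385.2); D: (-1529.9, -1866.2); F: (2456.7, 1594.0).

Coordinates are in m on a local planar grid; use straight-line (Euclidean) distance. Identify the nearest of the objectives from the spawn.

Distance to each, sorted:
E: 681.8 m
B: 1203.1 m
D: 1825.2 m
C: 2166.3 m
A: 3076.0 m
F: 3616.0 m
The nearest is E at 681.8 m.

E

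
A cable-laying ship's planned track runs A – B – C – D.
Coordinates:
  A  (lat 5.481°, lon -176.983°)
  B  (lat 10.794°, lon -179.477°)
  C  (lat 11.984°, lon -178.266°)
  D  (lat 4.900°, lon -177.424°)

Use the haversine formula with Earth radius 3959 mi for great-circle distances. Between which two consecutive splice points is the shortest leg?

Leg distances:
A→B: 404.8 mi
B→C: 116.1 mi
C→D: 492.9 mi
The shortest leg is B–C at 116.1 mi.

B–C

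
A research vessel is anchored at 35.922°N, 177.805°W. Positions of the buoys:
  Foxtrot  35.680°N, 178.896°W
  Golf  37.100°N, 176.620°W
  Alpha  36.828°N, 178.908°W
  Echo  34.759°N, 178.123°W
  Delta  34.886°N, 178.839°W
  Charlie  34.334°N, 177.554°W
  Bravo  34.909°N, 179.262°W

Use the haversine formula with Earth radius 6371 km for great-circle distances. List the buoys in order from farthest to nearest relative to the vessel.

Distances from the vessel:
Charlie 34.334°N, 177.554°W: 178.0 km
Bravo 34.909°N, 179.262°W: 173.5 km
Golf 37.100°N, 176.620°W: 168.4 km
Delta 34.886°N, 178.839°W: 148.5 km
Alpha 36.828°N, 178.908°W: 141.1 km
Echo 34.759°N, 178.123°W: 132.5 km
Foxtrot 35.680°N, 178.896°W: 102.0 km

Charlie, Bravo, Golf, Delta, Alpha, Echo, Foxtrot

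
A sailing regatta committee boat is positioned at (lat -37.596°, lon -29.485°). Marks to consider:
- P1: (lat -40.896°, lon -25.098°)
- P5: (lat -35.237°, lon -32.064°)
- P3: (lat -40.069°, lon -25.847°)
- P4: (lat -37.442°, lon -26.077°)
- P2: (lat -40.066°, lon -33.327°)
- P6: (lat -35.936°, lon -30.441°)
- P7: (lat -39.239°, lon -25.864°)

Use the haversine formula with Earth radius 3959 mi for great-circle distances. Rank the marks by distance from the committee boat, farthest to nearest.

P1, P2, P3, P7, P5, P4, P6

Computing each great-circle distance from (lat -37.596°, lon -29.485°):
P1 (lat -40.896°, lon -25.098°): 327.2 mi
P2 (lat -40.066°, lon -33.327°): 268.1 mi
P3 (lat -40.069°, lon -25.847°): 259.8 mi
P7 (lat -39.239°, lon -25.864°): 226.5 mi
P5 (lat -35.237°, lon -32.064°): 217.1 mi
P4 (lat -37.442°, lon -26.077°): 187.1 mi
P6 (lat -35.936°, lon -30.441°): 126.3 mi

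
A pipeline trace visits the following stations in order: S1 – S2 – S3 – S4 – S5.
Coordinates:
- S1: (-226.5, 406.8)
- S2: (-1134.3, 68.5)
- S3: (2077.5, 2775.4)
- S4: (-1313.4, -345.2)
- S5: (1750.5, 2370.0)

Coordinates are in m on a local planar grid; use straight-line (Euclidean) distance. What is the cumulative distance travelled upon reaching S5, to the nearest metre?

13871 m

Leg distances:
S1→S2: 968.8 m  (cumulative 968.8 m)
S2→S3: 4200.4 m  (cumulative 5169.1 m)
S3→S4: 4608.3 m  (cumulative 9777.4 m)
S4→S5: 4093.9 m  (cumulative 13871.3 m)
Cumulative distance at S5 ≈ 13871 m.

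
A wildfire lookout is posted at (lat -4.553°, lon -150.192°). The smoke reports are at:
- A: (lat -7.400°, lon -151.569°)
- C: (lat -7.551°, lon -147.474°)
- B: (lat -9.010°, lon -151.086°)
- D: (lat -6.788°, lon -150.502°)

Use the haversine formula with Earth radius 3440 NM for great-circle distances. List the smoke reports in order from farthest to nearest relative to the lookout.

Distances from the lookout:
B (lat -9.010°, lon -151.086°): 272.8 NM
C (lat -7.551°, lon -147.474°): 242.3 NM
A (lat -7.400°, lon -151.569°): 189.7 NM
D (lat -6.788°, lon -150.502°): 135.5 NM

B, C, A, D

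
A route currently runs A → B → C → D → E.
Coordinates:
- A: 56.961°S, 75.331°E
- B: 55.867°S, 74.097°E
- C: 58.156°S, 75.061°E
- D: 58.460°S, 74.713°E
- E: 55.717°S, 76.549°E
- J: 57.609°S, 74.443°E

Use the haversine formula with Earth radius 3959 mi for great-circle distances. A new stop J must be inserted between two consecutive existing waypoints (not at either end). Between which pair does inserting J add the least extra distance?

Added distance for inserting J between each consecutive pair:
A–B: 87.7 mi
B–C: 2.9 mi
C–D: 79.2 mi
D–E: 11.2 mi
Smallest added distance is 2.9 mi, inserting between B and C.

between B and C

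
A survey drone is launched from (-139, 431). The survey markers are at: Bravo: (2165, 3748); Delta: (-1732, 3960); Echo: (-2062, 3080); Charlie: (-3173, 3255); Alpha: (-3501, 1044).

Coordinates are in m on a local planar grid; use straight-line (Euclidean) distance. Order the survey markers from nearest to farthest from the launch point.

Echo, Alpha, Delta, Bravo, Charlie

Distance from the launch point at (-139, 431) to each:
Echo (-2062, 3080): 3273.4 m
Alpha (-3501, 1044): 3417.4 m
Delta (-1732, 3960): 3871.9 m
Bravo (2165, 3748): 4038.7 m
Charlie (-3173, 3255): 4144.9 m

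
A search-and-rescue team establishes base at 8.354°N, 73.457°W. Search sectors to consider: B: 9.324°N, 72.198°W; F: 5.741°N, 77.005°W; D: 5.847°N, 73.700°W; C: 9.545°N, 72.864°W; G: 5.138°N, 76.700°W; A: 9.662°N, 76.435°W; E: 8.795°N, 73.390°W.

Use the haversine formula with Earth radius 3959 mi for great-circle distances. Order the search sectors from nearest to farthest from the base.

E, C, B, D, A, F, G

Computing each great-circle distance from 8.354°N, 73.457°W:
E 8.795°N, 73.390°W: 30.8 mi
C 9.545°N, 72.864°W: 91.7 mi
B 9.324°N, 72.198°W: 109.0 mi
D 5.847°N, 73.700°W: 174.0 mi
A 9.662°N, 76.435°W: 222.4 mi
F 5.741°N, 77.005°W: 303.0 mi
G 5.138°N, 76.700°W: 314.5 mi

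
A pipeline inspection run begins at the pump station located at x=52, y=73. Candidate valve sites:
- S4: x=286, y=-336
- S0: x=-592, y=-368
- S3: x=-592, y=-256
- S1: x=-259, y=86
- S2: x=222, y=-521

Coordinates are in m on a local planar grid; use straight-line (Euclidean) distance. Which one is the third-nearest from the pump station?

Distance to each, sorted:
S1: 311.3 m
S4: 471.2 m
S2: 617.8 m
S3: 723.2 m
S0: 780.5 m
The third-nearest is S2 at 617.8 m.

S2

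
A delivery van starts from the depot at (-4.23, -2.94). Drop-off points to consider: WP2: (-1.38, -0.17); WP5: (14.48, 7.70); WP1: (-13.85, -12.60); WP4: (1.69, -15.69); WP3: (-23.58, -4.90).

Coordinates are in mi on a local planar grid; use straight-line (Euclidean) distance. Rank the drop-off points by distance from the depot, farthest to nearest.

WP5, WP3, WP4, WP1, WP2

Distance from the depot at (-4.23, -2.94) to each:
WP5 (14.48, 7.70): 21.5 mi
WP3 (-23.58, -4.90): 19.4 mi
WP4 (1.69, -15.69): 14.1 mi
WP1 (-13.85, -12.60): 13.6 mi
WP2 (-1.38, -0.17): 4.0 mi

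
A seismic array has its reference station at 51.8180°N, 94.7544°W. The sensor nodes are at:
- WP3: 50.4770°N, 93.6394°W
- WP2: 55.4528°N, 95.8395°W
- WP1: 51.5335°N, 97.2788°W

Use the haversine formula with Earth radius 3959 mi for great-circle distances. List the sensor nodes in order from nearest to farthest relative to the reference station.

Computing each great-circle distance from 51.8180°N, 94.7544°W:
WP3 50.4770°N, 93.6394°W: 104.5 mi
WP1 51.5335°N, 97.2788°W: 109.9 mi
WP2 55.4528°N, 95.8395°W: 255.1 mi

WP3, WP1, WP2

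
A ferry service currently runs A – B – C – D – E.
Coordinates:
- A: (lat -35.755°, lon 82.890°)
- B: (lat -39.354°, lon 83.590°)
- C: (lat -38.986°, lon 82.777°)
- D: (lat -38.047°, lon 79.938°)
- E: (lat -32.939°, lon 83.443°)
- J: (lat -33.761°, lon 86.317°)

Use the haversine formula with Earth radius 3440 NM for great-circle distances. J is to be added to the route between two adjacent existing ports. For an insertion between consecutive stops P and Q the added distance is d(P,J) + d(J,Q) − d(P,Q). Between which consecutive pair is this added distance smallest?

between D and E

Added distance for inserting J between each consecutive pair:
A–B: 349.1 NM
B–C: 674.0 NM
C–D: 615.4 NM
D–E: 204.0 NM
Smallest added distance is 204.0 NM, inserting between D and E.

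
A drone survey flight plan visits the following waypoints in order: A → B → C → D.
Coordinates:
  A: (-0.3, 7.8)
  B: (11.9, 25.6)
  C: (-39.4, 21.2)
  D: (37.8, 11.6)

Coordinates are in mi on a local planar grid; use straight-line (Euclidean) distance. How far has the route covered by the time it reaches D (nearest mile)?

151 mi

Leg distances:
A→B: 21.6 mi  (cumulative 21.6 mi)
B→C: 51.5 mi  (cumulative 73.1 mi)
C→D: 77.8 mi  (cumulative 150.9 mi)
Cumulative distance at D ≈ 151 mi.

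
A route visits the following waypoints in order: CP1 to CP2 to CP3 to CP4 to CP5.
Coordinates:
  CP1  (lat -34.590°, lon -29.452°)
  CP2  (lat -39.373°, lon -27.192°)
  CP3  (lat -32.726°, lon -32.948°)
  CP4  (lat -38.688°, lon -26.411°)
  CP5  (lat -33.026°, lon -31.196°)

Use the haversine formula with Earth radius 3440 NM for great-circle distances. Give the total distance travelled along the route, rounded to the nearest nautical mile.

Leg distances:
CP1→CP2: 306.9 NM  (cumulative 306.9 NM)
CP2→CP3: 486.9 NM  (cumulative 793.8 NM)
CP3→CP4: 479.0 NM  (cumulative 1272.8 NM)
CP4→CP5: 411.9 NM  (cumulative 1684.7 NM)
Total route length ≈ 1685 NM.

1685 NM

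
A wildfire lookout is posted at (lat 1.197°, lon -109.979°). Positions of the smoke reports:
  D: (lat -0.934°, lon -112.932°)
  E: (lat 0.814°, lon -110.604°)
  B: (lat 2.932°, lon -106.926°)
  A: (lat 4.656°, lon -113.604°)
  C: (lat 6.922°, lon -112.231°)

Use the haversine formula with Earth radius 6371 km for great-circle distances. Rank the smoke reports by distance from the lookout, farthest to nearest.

C, A, D, B, E

Distance from the lookout at (lat 1.197°, lon -109.979°) to each:
C (lat 6.922°, lon -112.231°): 683.8 km
A (lat 4.656°, lon -113.604°): 556.7 km
D (lat -0.934°, lon -112.932°): 404.9 km
B (lat 2.932°, lon -106.926°): 390.3 km
E (lat 0.814°, lon -110.604°): 81.5 km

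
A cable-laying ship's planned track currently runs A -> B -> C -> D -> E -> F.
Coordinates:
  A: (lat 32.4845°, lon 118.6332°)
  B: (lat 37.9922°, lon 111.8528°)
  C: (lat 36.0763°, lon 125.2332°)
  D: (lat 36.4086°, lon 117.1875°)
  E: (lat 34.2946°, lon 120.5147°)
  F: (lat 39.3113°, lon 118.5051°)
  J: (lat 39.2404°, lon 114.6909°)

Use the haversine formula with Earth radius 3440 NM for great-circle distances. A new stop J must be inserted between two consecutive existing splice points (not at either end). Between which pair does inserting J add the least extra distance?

Added distance for inserting J between each consecutive pair:
A–B: 132.7 NM
B–C: 37.3 NM
C–D: 352.6 NM
D–E: 408.7 NM
E–F: 269.0 NM
Smallest added distance is 37.3 NM, inserting between B and C.

between B and C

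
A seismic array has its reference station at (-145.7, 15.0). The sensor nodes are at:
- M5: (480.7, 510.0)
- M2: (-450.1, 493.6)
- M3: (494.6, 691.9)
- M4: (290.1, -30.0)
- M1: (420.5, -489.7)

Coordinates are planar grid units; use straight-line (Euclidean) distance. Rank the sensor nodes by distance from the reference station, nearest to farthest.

M4, M2, M1, M5, M3

Distance from the reference station at (-145.7, 15.0) to each:
M4 (290.1, -30.0): 438.1
M2 (-450.1, 493.6): 567.2
M1 (420.5, -489.7): 758.5
M5 (480.7, 510.0): 798.4
M3 (494.6, 691.9): 931.8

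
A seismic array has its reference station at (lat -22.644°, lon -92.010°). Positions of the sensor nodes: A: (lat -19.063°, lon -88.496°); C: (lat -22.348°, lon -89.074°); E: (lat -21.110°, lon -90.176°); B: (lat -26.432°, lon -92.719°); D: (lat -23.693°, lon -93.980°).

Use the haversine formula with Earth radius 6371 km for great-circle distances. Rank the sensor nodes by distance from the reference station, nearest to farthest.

Distances from the reference station:
D (lat -23.693°, lon -93.980°): 232.7 km
E (lat -21.110°, lon -90.176°): 254.8 km
C (lat -22.348°, lon -89.074°): 303.4 km
B (lat -26.432°, lon -92.719°): 427.3 km
A (lat -19.063°, lon -88.496°): 540.2 km

D, E, C, B, A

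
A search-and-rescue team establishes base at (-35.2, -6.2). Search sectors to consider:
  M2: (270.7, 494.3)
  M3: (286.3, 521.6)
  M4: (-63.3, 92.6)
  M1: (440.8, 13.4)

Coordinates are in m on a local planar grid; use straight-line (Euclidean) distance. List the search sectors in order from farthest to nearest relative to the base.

M3, M2, M1, M4

Distances from the base:
M3 (286.3, 521.6): 618.0 m
M2 (270.7, 494.3): 586.6 m
M1 (440.8, 13.4): 476.4 m
M4 (-63.3, 92.6): 102.7 m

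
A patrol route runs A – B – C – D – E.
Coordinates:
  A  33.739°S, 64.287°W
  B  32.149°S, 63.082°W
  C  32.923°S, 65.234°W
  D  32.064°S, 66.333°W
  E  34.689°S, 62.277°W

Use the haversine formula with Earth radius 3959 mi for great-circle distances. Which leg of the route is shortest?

Leg distances:
A→B: 130.2 mi
B→C: 136.3 mi
C→D: 87.3 mi
D→E: 296.0 mi
The shortest leg is C–D at 87.3 mi.

C–D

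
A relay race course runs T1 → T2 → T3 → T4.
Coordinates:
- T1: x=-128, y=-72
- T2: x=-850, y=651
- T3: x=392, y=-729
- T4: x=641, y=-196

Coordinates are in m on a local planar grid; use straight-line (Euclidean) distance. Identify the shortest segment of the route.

T3–T4

Leg distances:
T1→T2: 1021.8 m
T2→T3: 1856.6 m
T3→T4: 588.3 m
The shortest leg is T3–T4 at 588.3 m.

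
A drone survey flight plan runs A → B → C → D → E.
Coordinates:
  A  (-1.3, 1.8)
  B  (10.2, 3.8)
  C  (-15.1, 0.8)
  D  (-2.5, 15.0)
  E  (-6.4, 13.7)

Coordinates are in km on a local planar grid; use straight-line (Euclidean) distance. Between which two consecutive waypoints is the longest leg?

Leg distances:
A→B: 11.7 km
B→C: 25.5 km
C→D: 19.0 km
D→E: 4.1 km
The longest leg is B–C at 25.5 km.

B–C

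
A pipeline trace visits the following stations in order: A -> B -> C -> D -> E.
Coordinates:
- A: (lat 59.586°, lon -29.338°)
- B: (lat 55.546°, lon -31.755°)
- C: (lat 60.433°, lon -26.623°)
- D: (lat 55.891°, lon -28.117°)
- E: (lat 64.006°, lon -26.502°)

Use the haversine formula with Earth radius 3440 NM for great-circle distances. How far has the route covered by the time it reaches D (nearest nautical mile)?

Leg distances:
A→B: 254.7 NM  (cumulative 254.7 NM)
B→C: 335.6 NM  (cumulative 590.3 NM)
C→D: 276.8 NM  (cumulative 867.0 NM)
Cumulative distance at D ≈ 867 NM.

867 NM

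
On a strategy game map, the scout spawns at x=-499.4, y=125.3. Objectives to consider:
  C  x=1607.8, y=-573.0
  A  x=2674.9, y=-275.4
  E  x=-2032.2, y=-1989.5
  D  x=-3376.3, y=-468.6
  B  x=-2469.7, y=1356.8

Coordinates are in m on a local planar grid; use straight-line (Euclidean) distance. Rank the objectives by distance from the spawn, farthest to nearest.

Distance from the spawn at x=-499.4, y=125.3 to each:
A x=2674.9, y=-275.4: 3199.5 m
D x=-3376.3, y=-468.6: 2937.6 m
E x=-2032.2, y=-1989.5: 2611.9 m
B x=-2469.7, y=1356.8: 2323.5 m
C x=1607.8, y=-573.0: 2219.9 m

A, D, E, B, C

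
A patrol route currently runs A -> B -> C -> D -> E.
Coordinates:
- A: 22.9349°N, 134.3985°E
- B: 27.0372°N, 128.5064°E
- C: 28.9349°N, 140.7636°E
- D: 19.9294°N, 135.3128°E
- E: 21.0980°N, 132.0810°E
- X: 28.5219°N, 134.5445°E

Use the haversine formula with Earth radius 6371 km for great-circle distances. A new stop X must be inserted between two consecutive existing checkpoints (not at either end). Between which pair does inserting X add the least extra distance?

between B and C

Added distance for inserting X between each consecutive pair:
A–B: 489.2 km
B–C: 3.2 km
C–D: 423.8 km
D–E: 1459.9 km
Smallest added distance is 3.2 km, inserting between B and C.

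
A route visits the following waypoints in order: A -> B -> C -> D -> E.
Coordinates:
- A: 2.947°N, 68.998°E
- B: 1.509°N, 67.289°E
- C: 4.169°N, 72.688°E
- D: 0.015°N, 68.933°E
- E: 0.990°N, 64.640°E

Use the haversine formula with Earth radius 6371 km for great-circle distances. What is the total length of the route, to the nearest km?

Leg distances:
A→B: 248.2 km  (cumulative 248.2 km)
B→C: 668.5 km  (cumulative 916.8 km)
C→D: 622.4 km  (cumulative 1539.2 km)
D→E: 489.5 km  (cumulative 2028.7 km)
Total route length ≈ 2029 km.

2029 km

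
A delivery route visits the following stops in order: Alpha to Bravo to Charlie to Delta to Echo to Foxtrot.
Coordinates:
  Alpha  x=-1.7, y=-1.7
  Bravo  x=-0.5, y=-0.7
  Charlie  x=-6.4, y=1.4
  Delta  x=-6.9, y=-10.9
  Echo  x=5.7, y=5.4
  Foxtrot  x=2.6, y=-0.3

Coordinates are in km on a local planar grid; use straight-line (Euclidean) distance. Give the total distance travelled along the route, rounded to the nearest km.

Leg distances:
Alpha→Bravo: 1.6 km  (cumulative 1.6 km)
Bravo→Charlie: 6.3 km  (cumulative 7.8 km)
Charlie→Delta: 12.3 km  (cumulative 20.1 km)
Delta→Echo: 20.6 km  (cumulative 40.7 km)
Echo→Foxtrot: 6.5 km  (cumulative 47.2 km)
Total route length ≈ 47 km.

47 km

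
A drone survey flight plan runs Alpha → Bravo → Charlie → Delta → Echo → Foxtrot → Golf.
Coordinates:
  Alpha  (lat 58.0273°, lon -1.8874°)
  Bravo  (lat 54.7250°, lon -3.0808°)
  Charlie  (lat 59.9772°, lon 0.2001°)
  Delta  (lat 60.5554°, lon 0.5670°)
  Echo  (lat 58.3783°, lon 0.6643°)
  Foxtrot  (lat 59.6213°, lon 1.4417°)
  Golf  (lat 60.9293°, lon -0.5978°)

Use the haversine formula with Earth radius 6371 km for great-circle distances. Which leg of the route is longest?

Bravo–Charlie

Leg distances:
Alpha→Bravo: 374.5 km
Bravo→Charlie: 616.1 km
Charlie→Delta: 67.4 km
Delta→Echo: 242.1 km
Echo→Foxtrot: 145.2 km
Foxtrot→Golf: 183.8 km
The longest leg is Bravo–Charlie at 616.1 km.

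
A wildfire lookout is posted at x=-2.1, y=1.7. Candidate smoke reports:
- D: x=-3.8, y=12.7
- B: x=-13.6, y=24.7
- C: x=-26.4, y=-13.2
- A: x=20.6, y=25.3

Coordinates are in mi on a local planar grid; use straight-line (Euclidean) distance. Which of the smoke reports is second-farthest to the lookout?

Distances from the lookout (x=-2.1, y=1.7):
A: 32.7 mi
C: 28.5 mi
B: 25.7 mi
D: 11.1 mi
The second-farthest is C at 28.5 mi.

C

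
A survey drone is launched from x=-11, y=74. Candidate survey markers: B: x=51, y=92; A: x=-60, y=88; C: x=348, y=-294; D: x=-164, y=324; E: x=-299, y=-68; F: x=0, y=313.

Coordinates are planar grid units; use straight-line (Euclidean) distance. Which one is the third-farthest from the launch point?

D

Distance to each, sorted:
C: 514.1
E: 321.1
D: 293.1
F: 239.3
B: 64.6
A: 51.0
The third-farthest is D at 293.1.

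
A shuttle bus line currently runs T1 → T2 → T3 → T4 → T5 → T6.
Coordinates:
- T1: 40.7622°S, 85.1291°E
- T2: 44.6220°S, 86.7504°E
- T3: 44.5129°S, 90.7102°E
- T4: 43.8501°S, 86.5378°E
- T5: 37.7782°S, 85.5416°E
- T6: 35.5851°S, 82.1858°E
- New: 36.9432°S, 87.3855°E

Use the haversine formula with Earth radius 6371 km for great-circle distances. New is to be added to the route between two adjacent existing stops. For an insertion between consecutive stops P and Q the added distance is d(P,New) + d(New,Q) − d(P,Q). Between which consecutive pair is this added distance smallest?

between T4 and T5

Added distance for inserting New between each consecutive pair:
T1–T2: 873.8 km
T2–T3: 1428.5 km
T3–T4: 1317.5 km
T4–T5: 278.6 km
T5–T6: 291.5 km
Smallest added distance is 278.6 km, inserting between T4 and T5.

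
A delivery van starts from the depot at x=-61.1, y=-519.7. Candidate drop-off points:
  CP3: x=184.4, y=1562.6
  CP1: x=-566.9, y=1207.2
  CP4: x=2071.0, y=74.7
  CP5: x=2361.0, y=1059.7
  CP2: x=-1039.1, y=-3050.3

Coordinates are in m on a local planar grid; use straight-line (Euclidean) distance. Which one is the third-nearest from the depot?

CP4

Distance to each, sorted:
CP1: 1799.4 m
CP3: 2096.7 m
CP4: 2213.4 m
CP2: 2713.0 m
CP5: 2891.6 m
The third-nearest is CP4 at 2213.4 m.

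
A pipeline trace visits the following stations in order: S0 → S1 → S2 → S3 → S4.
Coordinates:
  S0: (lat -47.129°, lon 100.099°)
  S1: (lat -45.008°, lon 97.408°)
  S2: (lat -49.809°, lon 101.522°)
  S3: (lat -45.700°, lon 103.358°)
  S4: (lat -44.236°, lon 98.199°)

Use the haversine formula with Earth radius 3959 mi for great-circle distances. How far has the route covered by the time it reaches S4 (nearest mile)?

Leg distances:
S0→S1: 195.2 mi  (cumulative 195.2 mi)
S1→S2: 383.3 mi  (cumulative 578.6 mi)
S2→S3: 296.4 mi  (cumulative 875.0 mi)
S3→S4: 271.7 mi  (cumulative 1146.7 mi)
Cumulative distance at S4 ≈ 1147 mi.

1147 mi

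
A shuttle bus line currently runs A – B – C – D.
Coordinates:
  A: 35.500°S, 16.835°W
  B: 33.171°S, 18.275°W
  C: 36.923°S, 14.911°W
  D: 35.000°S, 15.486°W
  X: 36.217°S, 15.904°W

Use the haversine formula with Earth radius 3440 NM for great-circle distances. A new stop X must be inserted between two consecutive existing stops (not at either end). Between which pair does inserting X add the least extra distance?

between B and C

Added distance for inserting X between each consecutive pair:
A–B: 122.6 NM
B–C: 1.7 NM
C–D: 21.0 NM
Smallest added distance is 1.7 NM, inserting between B and C.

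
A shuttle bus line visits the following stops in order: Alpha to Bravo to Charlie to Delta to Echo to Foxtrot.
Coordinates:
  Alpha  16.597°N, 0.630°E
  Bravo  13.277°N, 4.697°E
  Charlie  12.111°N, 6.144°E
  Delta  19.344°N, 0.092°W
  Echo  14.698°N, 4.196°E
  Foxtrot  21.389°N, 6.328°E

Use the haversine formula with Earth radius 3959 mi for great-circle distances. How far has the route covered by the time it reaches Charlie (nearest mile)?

482 mi

Leg distances:
Alpha→Bravo: 355.4 mi  (cumulative 355.4 mi)
Bravo→Charlie: 126.5 mi  (cumulative 481.9 mi)
Cumulative distance at Charlie ≈ 482 mi.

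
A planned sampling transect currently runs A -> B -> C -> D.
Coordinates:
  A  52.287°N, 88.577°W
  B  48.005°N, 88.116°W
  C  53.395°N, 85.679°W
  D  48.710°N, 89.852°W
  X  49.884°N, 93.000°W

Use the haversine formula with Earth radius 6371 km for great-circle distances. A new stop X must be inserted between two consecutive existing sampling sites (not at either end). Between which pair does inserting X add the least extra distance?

Added distance for inserting X between each consecutive pair:
A–B: 344.3 km
B–C: 427.9 km
C–D: 304.1 km
Smallest added distance is 304.1 km, inserting between C and D.

between C and D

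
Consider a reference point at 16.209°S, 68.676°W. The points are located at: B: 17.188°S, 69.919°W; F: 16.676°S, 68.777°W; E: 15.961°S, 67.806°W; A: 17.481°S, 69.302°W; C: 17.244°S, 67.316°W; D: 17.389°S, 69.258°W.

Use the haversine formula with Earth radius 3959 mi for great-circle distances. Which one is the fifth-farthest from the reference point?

E

Distances from the reference point (16.209°S, 68.676°W):
C: 115.0 mi
B: 106.5 mi
A: 97.2 mi
D: 90.2 mi
E: 60.2 mi
F: 33.0 mi
The fifth-farthest is E at 60.2 mi.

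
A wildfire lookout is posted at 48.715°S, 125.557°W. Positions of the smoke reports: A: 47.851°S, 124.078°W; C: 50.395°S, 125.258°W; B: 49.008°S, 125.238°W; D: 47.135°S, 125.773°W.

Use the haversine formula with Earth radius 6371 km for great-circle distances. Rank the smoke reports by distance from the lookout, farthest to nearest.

C, D, A, B

Distance from the lookout at 48.715°S, 125.557°W to each:
C 50.395°S, 125.258°W: 188.0 km
D 47.135°S, 125.773°W: 176.4 km
A 47.851°S, 124.078°W: 145.6 km
B 49.008°S, 125.238°W: 40.1 km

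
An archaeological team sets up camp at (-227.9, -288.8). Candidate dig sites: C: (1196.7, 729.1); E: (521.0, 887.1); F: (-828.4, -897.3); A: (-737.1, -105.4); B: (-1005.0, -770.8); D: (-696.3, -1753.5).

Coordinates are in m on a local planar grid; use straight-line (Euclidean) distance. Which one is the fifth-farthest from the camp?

F

Distance to each, sorted:
C: 1750.9 m
D: 1537.8 m
E: 1394.1 m
B: 914.4 m
F: 854.9 m
A: 541.2 m
The fifth-farthest is F at 854.9 m.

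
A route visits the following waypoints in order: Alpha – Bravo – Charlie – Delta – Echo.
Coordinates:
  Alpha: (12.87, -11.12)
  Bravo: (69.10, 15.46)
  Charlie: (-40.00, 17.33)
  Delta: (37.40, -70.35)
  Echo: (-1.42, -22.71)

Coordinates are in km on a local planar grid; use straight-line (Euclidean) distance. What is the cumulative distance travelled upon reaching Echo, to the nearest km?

350 km

Leg distances:
Alpha→Bravo: 62.2 km  (cumulative 62.2 km)
Bravo→Charlie: 109.1 km  (cumulative 171.3 km)
Charlie→Delta: 117.0 km  (cumulative 288.3 km)
Delta→Echo: 61.5 km  (cumulative 349.7 km)
Cumulative distance at Echo ≈ 350 km.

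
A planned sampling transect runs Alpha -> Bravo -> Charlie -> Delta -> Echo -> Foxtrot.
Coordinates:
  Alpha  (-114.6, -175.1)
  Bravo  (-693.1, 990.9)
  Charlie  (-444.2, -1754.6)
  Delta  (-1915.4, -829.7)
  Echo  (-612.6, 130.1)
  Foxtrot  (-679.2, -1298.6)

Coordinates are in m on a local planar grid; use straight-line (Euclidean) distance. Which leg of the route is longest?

Leg distances:
Alpha→Bravo: 1301.6 m
Bravo→Charlie: 2756.8 m
Charlie→Delta: 1737.8 m
Delta→Echo: 1618.2 m
Echo→Foxtrot: 1430.3 m
The longest leg is Bravo–Charlie at 2756.8 m.

Bravo–Charlie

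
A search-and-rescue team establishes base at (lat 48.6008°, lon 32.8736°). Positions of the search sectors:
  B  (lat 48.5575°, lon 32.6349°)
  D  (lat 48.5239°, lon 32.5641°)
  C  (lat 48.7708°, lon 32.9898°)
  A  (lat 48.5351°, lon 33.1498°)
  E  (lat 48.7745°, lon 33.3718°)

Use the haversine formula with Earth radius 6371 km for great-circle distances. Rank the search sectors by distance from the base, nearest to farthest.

B, C, A, D, E

Distance from the base at (lat 48.6008°, lon 32.8736°) to each:
B (lat 48.5575°, lon 32.6349°): 18.2 km
C (lat 48.7708°, lon 32.9898°): 20.7 km
A (lat 48.5351°, lon 33.1498°): 21.6 km
D (lat 48.5239°, lon 32.5641°): 24.3 km
E (lat 48.7745°, lon 33.3718°): 41.4 km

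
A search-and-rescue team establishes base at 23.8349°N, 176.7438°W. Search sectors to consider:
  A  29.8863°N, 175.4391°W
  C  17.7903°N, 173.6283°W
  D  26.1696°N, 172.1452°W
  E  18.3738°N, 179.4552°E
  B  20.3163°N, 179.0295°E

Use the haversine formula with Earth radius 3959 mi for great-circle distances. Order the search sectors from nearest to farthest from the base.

D, B, A, E, C

Computing each great-circle distance from 23.8349°N, 176.7438°W:
D 26.1696°N, 172.1452°W: 330.0 mi
B 20.3163°N, 179.0295°E: 363.8 mi
A 29.8863°N, 175.4391°W: 425.8 mi
E 18.3738°N, 179.4552°E: 449.8 mi
C 17.7903°N, 173.6283°W: 463.6 mi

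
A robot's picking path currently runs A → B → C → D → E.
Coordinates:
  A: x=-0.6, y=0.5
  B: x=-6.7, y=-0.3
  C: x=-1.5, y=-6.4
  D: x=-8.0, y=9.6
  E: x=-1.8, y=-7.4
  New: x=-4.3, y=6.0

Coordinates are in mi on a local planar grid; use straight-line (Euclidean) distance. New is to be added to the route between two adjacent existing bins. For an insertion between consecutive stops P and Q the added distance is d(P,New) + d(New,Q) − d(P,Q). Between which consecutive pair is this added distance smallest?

Added distance for inserting New between each consecutive pair:
A–B: 7.2 mi
B–C: 11.4 mi
C–D: 0.6 mi
D–E: 0.7 mi
Smallest added distance is 0.6 mi, inserting between C and D.

between C and D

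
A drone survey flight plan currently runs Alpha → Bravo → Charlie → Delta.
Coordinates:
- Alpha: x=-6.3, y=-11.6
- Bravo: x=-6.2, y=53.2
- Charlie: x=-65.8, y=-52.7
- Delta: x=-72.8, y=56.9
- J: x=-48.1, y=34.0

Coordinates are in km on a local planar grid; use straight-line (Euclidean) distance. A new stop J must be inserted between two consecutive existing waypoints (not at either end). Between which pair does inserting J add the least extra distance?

Added distance for inserting J between each consecutive pair:
Alpha–Bravo: 43.1 km
Bravo–Charlie: 13.1 km
Charlie–Delta: 12.3 km
Smallest added distance is 12.3 km, inserting between Charlie and Delta.

between Charlie and Delta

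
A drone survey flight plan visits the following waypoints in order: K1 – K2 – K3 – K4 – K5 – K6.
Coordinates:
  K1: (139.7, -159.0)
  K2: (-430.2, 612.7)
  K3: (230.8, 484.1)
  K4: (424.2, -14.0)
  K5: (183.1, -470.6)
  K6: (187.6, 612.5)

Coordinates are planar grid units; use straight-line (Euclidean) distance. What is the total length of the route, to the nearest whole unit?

3767

Leg distances:
K1→K2: 959.3  (cumulative 959.3)
K2→K3: 673.4  (cumulative 1632.7)
K3→K4: 534.3  (cumulative 2167.0)
K4→K5: 516.3  (cumulative 2683.4)
K5→K6: 1083.1  (cumulative 3766.5)
Total route length ≈ 3767.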